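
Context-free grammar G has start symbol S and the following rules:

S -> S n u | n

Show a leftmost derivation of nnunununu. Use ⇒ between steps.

S⇒Snu⇒Snunu⇒Snununu⇒Snunununu⇒nnunununu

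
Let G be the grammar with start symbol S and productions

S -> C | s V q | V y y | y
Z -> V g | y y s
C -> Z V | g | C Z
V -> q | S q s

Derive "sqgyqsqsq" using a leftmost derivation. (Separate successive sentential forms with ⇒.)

S ⇒ sVq   [S -> s V q]
sVq ⇒ sSqsq   [V -> S q s]
sSqsq ⇒ sCqsq   [S -> C]
sCqsq ⇒ sZVqsq   [C -> Z V]
sZVqsq ⇒ sVgVqsq   [Z -> V g]
sVgVqsq ⇒ sqgVqsq   [V -> q]
sqgVqsq ⇒ sqgSqsqsq   [V -> S q s]
sqgSqsqsq ⇒ sqgyqsqsq   [S -> y]

S ⇒ sVq ⇒ sSqsq ⇒ sCqsq ⇒ sZVqsq ⇒ sVgVqsq ⇒ sqgVqsq ⇒ sqgSqsqsq ⇒ sqgyqsqsq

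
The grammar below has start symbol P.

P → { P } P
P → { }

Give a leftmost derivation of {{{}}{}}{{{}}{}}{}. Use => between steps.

P => {P}P => {{P}P}P => {{{}}P}P => {{{}}{}}P => {{{}}{}}{P}P => {{{}}{}}{{P}P}P => {{{}}{}}{{{}}P}P => {{{}}{}}{{{}}{}}P => {{{}}{}}{{{}}{}}{}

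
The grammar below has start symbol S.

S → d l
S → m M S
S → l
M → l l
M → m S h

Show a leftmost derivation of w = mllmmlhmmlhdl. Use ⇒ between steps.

S ⇒ mMS   [S → m M S]
mMS ⇒ mllS   [M → l l]
mllS ⇒ mllmMS   [S → m M S]
mllmMS ⇒ mllmmShS   [M → m S h]
mllmmShS ⇒ mllmmlhS   [S → l]
mllmmlhS ⇒ mllmmlhmMS   [S → m M S]
mllmmlhmMS ⇒ mllmmlhmmShS   [M → m S h]
mllmmlhmmShS ⇒ mllmmlhmmlhS   [S → l]
mllmmlhmmlhS ⇒ mllmmlhmmlhdl   [S → d l]

S ⇒ mMS ⇒ mllS ⇒ mllmMS ⇒ mllmmShS ⇒ mllmmlhS ⇒ mllmmlhmMS ⇒ mllmmlhmmShS ⇒ mllmmlhmmlhS ⇒ mllmmlhmmlhdl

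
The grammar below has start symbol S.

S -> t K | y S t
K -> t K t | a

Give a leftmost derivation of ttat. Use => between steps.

S => tK   [S -> t K]
tK => ttKt   [K -> t K t]
ttKt => ttat   [K -> a]

S=>tK=>ttKt=>ttat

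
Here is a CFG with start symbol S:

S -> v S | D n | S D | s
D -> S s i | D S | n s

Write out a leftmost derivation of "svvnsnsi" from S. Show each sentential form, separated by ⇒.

S ⇒ SD   [S -> S D]
SD ⇒ sD   [S -> s]
sD ⇒ sSsi   [D -> S s i]
sSsi ⇒ svSsi   [S -> v S]
svSsi ⇒ svvSsi   [S -> v S]
svvSsi ⇒ svvDnsi   [S -> D n]
svvDnsi ⇒ svvnsnsi   [D -> n s]

S ⇒ SD ⇒ sD ⇒ sSsi ⇒ svSsi ⇒ svvSsi ⇒ svvDnsi ⇒ svvnsnsi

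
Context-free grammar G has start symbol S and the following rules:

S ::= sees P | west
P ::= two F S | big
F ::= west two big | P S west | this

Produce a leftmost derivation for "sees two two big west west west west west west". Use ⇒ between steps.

S ⇒ sees P   [S ::= sees P]
sees P ⇒ sees two F S   [P ::= two F S]
sees two F S ⇒ sees two P S west S   [F ::= P S west]
sees two P S west S ⇒ sees two two F S S west S   [P ::= two F S]
sees two two F S S west S ⇒ sees two two P S west S S west S   [F ::= P S west]
sees two two P S west S S west S ⇒ sees two two big S west S S west S   [P ::= big]
sees two two big S west S S west S ⇒ sees two two big west west S S west S   [S ::= west]
sees two two big west west S S west S ⇒ sees two two big west west west S west S   [S ::= west]
sees two two big west west west S west S ⇒ sees two two big west west west west west S   [S ::= west]
sees two two big west west west west west S ⇒ sees two two big west west west west west west   [S ::= west]

S ⇒ sees P ⇒ sees two F S ⇒ sees two P S west S ⇒ sees two two F S S west S ⇒ sees two two P S west S S west S ⇒ sees two two big S west S S west S ⇒ sees two two big west west S S west S ⇒ sees two two big west west west S west S ⇒ sees two two big west west west west west S ⇒ sees two two big west west west west west west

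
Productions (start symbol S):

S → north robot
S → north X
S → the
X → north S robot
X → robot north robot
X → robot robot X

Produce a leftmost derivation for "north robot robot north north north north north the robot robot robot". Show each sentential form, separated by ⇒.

S ⇒ north X   [S → north X]
north X ⇒ north robot robot X   [X → robot robot X]
north robot robot X ⇒ north robot robot north S robot   [X → north S robot]
north robot robot north S robot ⇒ north robot robot north north X robot   [S → north X]
north robot robot north north X robot ⇒ north robot robot north north north S robot robot   [X → north S robot]
north robot robot north north north S robot robot ⇒ north robot robot north north north north X robot robot   [S → north X]
north robot robot north north north north X robot robot ⇒ north robot robot north north north north north S robot robot robot   [X → north S robot]
north robot robot north north north north north S robot robot robot ⇒ north robot robot north north north north north the robot robot robot   [S → the]

S ⇒ north X ⇒ north robot robot X ⇒ north robot robot north S robot ⇒ north robot robot north north X robot ⇒ north robot robot north north north S robot robot ⇒ north robot robot north north north north X robot robot ⇒ north robot robot north north north north north S robot robot robot ⇒ north robot robot north north north north north the robot robot robot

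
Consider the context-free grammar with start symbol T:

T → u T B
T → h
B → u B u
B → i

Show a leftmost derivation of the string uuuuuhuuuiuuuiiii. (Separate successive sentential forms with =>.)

T => uTB   [T → u T B]
uTB => uuTBB   [T → u T B]
uuTBB => uuuTBBB   [T → u T B]
uuuTBBB => uuuuTBBBB   [T → u T B]
uuuuTBBBB => uuuuuTBBBBB   [T → u T B]
uuuuuTBBBBB => uuuuuhBBBBB   [T → h]
uuuuuhBBBBB => uuuuuhuBuBBBB   [B → u B u]
uuuuuhuBuBBBB => uuuuuhuuBuuBBBB   [B → u B u]
uuuuuhuuBuuBBBB => uuuuuhuuuBuuuBBBB   [B → u B u]
uuuuuhuuuBuuuBBBB => uuuuuhuuuiuuuBBBB   [B → i]
uuuuuhuuuiuuuBBBB => uuuuuhuuuiuuuiBBB   [B → i]
uuuuuhuuuiuuuiBBB => uuuuuhuuuiuuuiiBB   [B → i]
uuuuuhuuuiuuuiiBB => uuuuuhuuuiuuuiiiB   [B → i]
uuuuuhuuuiuuuiiiB => uuuuuhuuuiuuuiiii   [B → i]

T => uTB => uuTBB => uuuTBBB => uuuuTBBBB => uuuuuTBBBBB => uuuuuhBBBBB => uuuuuhuBuBBBB => uuuuuhuuBuuBBBB => uuuuuhuuuBuuuBBBB => uuuuuhuuuiuuuBBBB => uuuuuhuuuiuuuiBBB => uuuuuhuuuiuuuiiBB => uuuuuhuuuiuuuiiiB => uuuuuhuuuiuuuiiii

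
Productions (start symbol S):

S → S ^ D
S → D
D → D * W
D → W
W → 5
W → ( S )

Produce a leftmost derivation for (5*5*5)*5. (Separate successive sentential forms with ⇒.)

S⇒D⇒D*W⇒W*W⇒(S)*W⇒(D)*W⇒(D*W)*W⇒(D*W*W)*W⇒(W*W*W)*W⇒(5*W*W)*W⇒(5*5*W)*W⇒(5*5*5)*W⇒(5*5*5)*5

S ⇒ D   [S → D]
D ⇒ D*W   [D → D * W]
D*W ⇒ W*W   [D → W]
W*W ⇒ (S)*W   [W → ( S )]
(S)*W ⇒ (D)*W   [S → D]
(D)*W ⇒ (D*W)*W   [D → D * W]
(D*W)*W ⇒ (D*W*W)*W   [D → D * W]
(D*W*W)*W ⇒ (W*W*W)*W   [D → W]
(W*W*W)*W ⇒ (5*W*W)*W   [W → 5]
(5*W*W)*W ⇒ (5*5*W)*W   [W → 5]
(5*5*W)*W ⇒ (5*5*5)*W   [W → 5]
(5*5*5)*W ⇒ (5*5*5)*5   [W → 5]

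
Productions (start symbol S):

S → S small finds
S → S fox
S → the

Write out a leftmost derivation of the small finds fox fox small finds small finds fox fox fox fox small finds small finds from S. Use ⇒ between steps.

S ⇒ S small finds ⇒ S small finds small finds ⇒ S fox small finds small finds ⇒ S fox fox small finds small finds ⇒ S fox fox fox small finds small finds ⇒ S fox fox fox fox small finds small finds ⇒ S small finds fox fox fox fox small finds small finds ⇒ S small finds small finds fox fox fox fox small finds small finds ⇒ S fox small finds small finds fox fox fox fox small finds small finds ⇒ S fox fox small finds small finds fox fox fox fox small finds small finds ⇒ S small finds fox fox small finds small finds fox fox fox fox small finds small finds ⇒ the small finds fox fox small finds small finds fox fox fox fox small finds small finds

S ⇒ S small finds   [S → S small finds]
S small finds ⇒ S small finds small finds   [S → S small finds]
S small finds small finds ⇒ S fox small finds small finds   [S → S fox]
S fox small finds small finds ⇒ S fox fox small finds small finds   [S → S fox]
S fox fox small finds small finds ⇒ S fox fox fox small finds small finds   [S → S fox]
S fox fox fox small finds small finds ⇒ S fox fox fox fox small finds small finds   [S → S fox]
S fox fox fox fox small finds small finds ⇒ S small finds fox fox fox fox small finds small finds   [S → S small finds]
S small finds fox fox fox fox small finds small finds ⇒ S small finds small finds fox fox fox fox small finds small finds   [S → S small finds]
S small finds small finds fox fox fox fox small finds small finds ⇒ S fox small finds small finds fox fox fox fox small finds small finds   [S → S fox]
S fox small finds small finds fox fox fox fox small finds small finds ⇒ S fox fox small finds small finds fox fox fox fox small finds small finds   [S → S fox]
S fox fox small finds small finds fox fox fox fox small finds small finds ⇒ S small finds fox fox small finds small finds fox fox fox fox small finds small finds   [S → S small finds]
S small finds fox fox small finds small finds fox fox fox fox small finds small finds ⇒ the small finds fox fox small finds small finds fox fox fox fox small finds small finds   [S → the]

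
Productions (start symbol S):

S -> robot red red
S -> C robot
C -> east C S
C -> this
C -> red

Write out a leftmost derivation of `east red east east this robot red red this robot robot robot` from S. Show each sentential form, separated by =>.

S => C robot => east C S robot => east red S robot => east red C robot robot => east red east C S robot robot => east red east east C S S robot robot => east red east east this S S robot robot => east red east east this robot red red S robot robot => east red east east this robot red red C robot robot robot => east red east east this robot red red this robot robot robot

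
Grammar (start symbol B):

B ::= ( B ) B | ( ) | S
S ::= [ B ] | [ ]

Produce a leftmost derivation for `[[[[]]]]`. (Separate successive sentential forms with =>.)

B => S => [B] => [S] => [[B]] => [[S]] => [[[B]]] => [[[S]]] => [[[[]]]]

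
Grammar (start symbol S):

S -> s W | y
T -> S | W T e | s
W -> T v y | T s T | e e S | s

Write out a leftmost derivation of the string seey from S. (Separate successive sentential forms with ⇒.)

S⇒sW⇒seeS⇒seey

S ⇒ sW   [S -> s W]
sW ⇒ seeS   [W -> e e S]
seeS ⇒ seey   [S -> y]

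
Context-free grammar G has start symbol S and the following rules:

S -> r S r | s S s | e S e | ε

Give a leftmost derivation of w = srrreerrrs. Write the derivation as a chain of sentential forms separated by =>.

S => sSs   [S -> s S s]
sSs => srSrs   [S -> r S r]
srSrs => srrSrrs   [S -> r S r]
srrSrrs => srrrSrrrs   [S -> r S r]
srrrSrrrs => srrreSerrrs   [S -> e S e]
srrreSerrrs => srrreerrrs   [S -> ε]

S => sSs => srSrs => srrSrrs => srrrSrrrs => srrreSerrrs => srrreerrrs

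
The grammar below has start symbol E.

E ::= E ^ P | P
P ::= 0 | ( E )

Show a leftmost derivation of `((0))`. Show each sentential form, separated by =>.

E=>P=>(E)=>(P)=>((E))=>((P))=>((0))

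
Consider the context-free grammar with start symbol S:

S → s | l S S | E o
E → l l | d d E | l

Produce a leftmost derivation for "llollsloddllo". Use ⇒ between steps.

S ⇒ lSS   [S → l S S]
lSS ⇒ lEoS   [S → E o]
lEoS ⇒ lloS   [E → l]
lloS ⇒ llolSS   [S → l S S]
llolSS ⇒ llollSSS   [S → l S S]
llollSSS ⇒ llollsSS   [S → s]
llollsSS ⇒ llollsEoS   [S → E o]
llollsEoS ⇒ llollsloS   [E → l]
llollsloS ⇒ llollsloEo   [S → E o]
llollsloEo ⇒ llollsloddEo   [E → d d E]
llollsloddEo ⇒ llollsloddllo   [E → l l]

S⇒lSS⇒lEoS⇒lloS⇒llolSS⇒llollSSS⇒llollsSS⇒llollsEoS⇒llollsloS⇒llollsloEo⇒llollsloddEo⇒llollsloddllo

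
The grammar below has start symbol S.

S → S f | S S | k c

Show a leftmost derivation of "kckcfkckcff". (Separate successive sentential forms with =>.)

S => Sf   [S → S f]
Sf => Sff   [S → S f]
Sff => SSff   [S → S S]
SSff => SSSff   [S → S S]
SSSff => SfSSff   [S → S f]
SfSSff => SSfSSff   [S → S S]
SSfSSff => kcSfSSff   [S → k c]
kcSfSSff => kckcfSSff   [S → k c]
kckcfSSff => kckcfkcSff   [S → k c]
kckcfkcSff => kckcfkckcff   [S → k c]

S => Sf => Sff => SSff => SSSff => SfSSff => SSfSSff => kcSfSSff => kckcfSSff => kckcfkcSff => kckcfkckcff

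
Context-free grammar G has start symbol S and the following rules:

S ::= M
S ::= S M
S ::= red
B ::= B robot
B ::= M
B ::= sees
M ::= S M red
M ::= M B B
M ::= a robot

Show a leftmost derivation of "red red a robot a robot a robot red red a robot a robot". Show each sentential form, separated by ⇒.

S ⇒ S M ⇒ S M M ⇒ M M M ⇒ S M red M M ⇒ red M red M M ⇒ red S M red red M M ⇒ red S M M red red M M ⇒ red S M M M red red M M ⇒ red red M M M red red M M ⇒ red red a robot M M red red M M ⇒ red red a robot a robot M red red M M ⇒ red red a robot a robot a robot red red M M ⇒ red red a robot a robot a robot red red a robot M ⇒ red red a robot a robot a robot red red a robot a robot

S ⇒ S M   [S ::= S M]
S M ⇒ S M M   [S ::= S M]
S M M ⇒ M M M   [S ::= M]
M M M ⇒ S M red M M   [M ::= S M red]
S M red M M ⇒ red M red M M   [S ::= red]
red M red M M ⇒ red S M red red M M   [M ::= S M red]
red S M red red M M ⇒ red S M M red red M M   [S ::= S M]
red S M M red red M M ⇒ red S M M M red red M M   [S ::= S M]
red S M M M red red M M ⇒ red red M M M red red M M   [S ::= red]
red red M M M red red M M ⇒ red red a robot M M red red M M   [M ::= a robot]
red red a robot M M red red M M ⇒ red red a robot a robot M red red M M   [M ::= a robot]
red red a robot a robot M red red M M ⇒ red red a robot a robot a robot red red M M   [M ::= a robot]
red red a robot a robot a robot red red M M ⇒ red red a robot a robot a robot red red a robot M   [M ::= a robot]
red red a robot a robot a robot red red a robot M ⇒ red red a robot a robot a robot red red a robot a robot   [M ::= a robot]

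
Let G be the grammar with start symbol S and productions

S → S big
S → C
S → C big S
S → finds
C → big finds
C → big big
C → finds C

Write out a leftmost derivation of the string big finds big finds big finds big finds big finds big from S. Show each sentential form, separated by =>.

S => C big S   [S → C big S]
C big S => big finds big S   [C → big finds]
big finds big S => big finds big C big S   [S → C big S]
big finds big C big S => big finds big finds C big S   [C → finds C]
big finds big finds C big S => big finds big finds big finds big S   [C → big finds]
big finds big finds big finds big S => big finds big finds big finds big S big   [S → S big]
big finds big finds big finds big S big => big finds big finds big finds big C big   [S → C]
big finds big finds big finds big C big => big finds big finds big finds big finds C big   [C → finds C]
big finds big finds big finds big finds C big => big finds big finds big finds big finds big finds big   [C → big finds]

S => C big S => big finds big S => big finds big C big S => big finds big finds C big S => big finds big finds big finds big S => big finds big finds big finds big S big => big finds big finds big finds big C big => big finds big finds big finds big finds C big => big finds big finds big finds big finds big finds big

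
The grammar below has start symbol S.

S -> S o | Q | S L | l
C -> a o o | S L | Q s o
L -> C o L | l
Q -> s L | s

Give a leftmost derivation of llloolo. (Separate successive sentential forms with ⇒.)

S ⇒ So ⇒ SLo ⇒ SoLo ⇒ SooLo ⇒ SLooLo ⇒ SLLooLo ⇒ lLLooLo ⇒ llLooLo ⇒ lllooLo ⇒ llloolo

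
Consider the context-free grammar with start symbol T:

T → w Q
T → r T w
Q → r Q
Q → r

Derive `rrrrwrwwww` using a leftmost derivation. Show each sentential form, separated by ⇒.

T ⇒ rTw ⇒ rrTww ⇒ rrrTwww ⇒ rrrrTwwww ⇒ rrrrwQwwww ⇒ rrrrwrwwww

T ⇒ rTw   [T → r T w]
rTw ⇒ rrTww   [T → r T w]
rrTww ⇒ rrrTwww   [T → r T w]
rrrTwww ⇒ rrrrTwwww   [T → r T w]
rrrrTwwww ⇒ rrrrwQwwww   [T → w Q]
rrrrwQwwww ⇒ rrrrwrwwww   [Q → r]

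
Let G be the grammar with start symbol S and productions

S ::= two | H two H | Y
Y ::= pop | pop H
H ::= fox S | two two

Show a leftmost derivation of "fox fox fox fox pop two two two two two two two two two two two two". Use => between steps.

S => H two H   [S ::= H two H]
H two H => fox S two H   [H ::= fox S]
fox S two H => fox H two H two H   [S ::= H two H]
fox H two H two H => fox fox S two H two H   [H ::= fox S]
fox fox S two H two H => fox fox H two H two H two H   [S ::= H two H]
fox fox H two H two H two H => fox fox fox S two H two H two H   [H ::= fox S]
fox fox fox S two H two H two H => fox fox fox H two H two H two H two H   [S ::= H two H]
fox fox fox H two H two H two H two H => fox fox fox fox S two H two H two H two H   [H ::= fox S]
fox fox fox fox S two H two H two H two H => fox fox fox fox Y two H two H two H two H   [S ::= Y]
fox fox fox fox Y two H two H two H two H => fox fox fox fox pop two H two H two H two H   [Y ::= pop]
fox fox fox fox pop two H two H two H two H => fox fox fox fox pop two two two two H two H two H   [H ::= two two]
fox fox fox fox pop two two two two H two H two H => fox fox fox fox pop two two two two two two two H two H   [H ::= two two]
fox fox fox fox pop two two two two two two two H two H => fox fox fox fox pop two two two two two two two two two two H   [H ::= two two]
fox fox fox fox pop two two two two two two two two two two H => fox fox fox fox pop two two two two two two two two two two two two   [H ::= two two]

S => H two H => fox S two H => fox H two H two H => fox fox S two H two H => fox fox H two H two H two H => fox fox fox S two H two H two H => fox fox fox H two H two H two H two H => fox fox fox fox S two H two H two H two H => fox fox fox fox Y two H two H two H two H => fox fox fox fox pop two H two H two H two H => fox fox fox fox pop two two two two H two H two H => fox fox fox fox pop two two two two two two two H two H => fox fox fox fox pop two two two two two two two two two two H => fox fox fox fox pop two two two two two two two two two two two two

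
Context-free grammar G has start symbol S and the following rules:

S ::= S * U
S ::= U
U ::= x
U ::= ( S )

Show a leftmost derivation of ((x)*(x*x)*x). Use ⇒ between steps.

S ⇒ U   [S ::= U]
U ⇒ (S)   [U ::= ( S )]
(S) ⇒ (S*U)   [S ::= S * U]
(S*U) ⇒ (S*U*U)   [S ::= S * U]
(S*U*U) ⇒ (U*U*U)   [S ::= U]
(U*U*U) ⇒ ((S)*U*U)   [U ::= ( S )]
((S)*U*U) ⇒ ((U)*U*U)   [S ::= U]
((U)*U*U) ⇒ ((x)*U*U)   [U ::= x]
((x)*U*U) ⇒ ((x)*(S)*U)   [U ::= ( S )]
((x)*(S)*U) ⇒ ((x)*(S*U)*U)   [S ::= S * U]
((x)*(S*U)*U) ⇒ ((x)*(U*U)*U)   [S ::= U]
((x)*(U*U)*U) ⇒ ((x)*(x*U)*U)   [U ::= x]
((x)*(x*U)*U) ⇒ ((x)*(x*x)*U)   [U ::= x]
((x)*(x*x)*U) ⇒ ((x)*(x*x)*x)   [U ::= x]

S ⇒ U ⇒ (S) ⇒ (S*U) ⇒ (S*U*U) ⇒ (U*U*U) ⇒ ((S)*U*U) ⇒ ((U)*U*U) ⇒ ((x)*U*U) ⇒ ((x)*(S)*U) ⇒ ((x)*(S*U)*U) ⇒ ((x)*(U*U)*U) ⇒ ((x)*(x*U)*U) ⇒ ((x)*(x*x)*U) ⇒ ((x)*(x*x)*x)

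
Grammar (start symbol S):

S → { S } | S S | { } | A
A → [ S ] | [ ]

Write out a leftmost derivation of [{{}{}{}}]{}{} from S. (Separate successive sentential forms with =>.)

S => SS   [S → S S]
SS => SSS   [S → S S]
SSS => ASS   [S → A]
ASS => [S]SS   [A → [ S ]]
[S]SS => [{S}]SS   [S → { S }]
[{S}]SS => [{SS}]SS   [S → S S]
[{SS}]SS => [{SSS}]SS   [S → S S]
[{SSS}]SS => [{{}SS}]SS   [S → { }]
[{{}SS}]SS => [{{}{}S}]SS   [S → { }]
[{{}{}S}]SS => [{{}{}{}}]SS   [S → { }]
[{{}{}{}}]SS => [{{}{}{}}]{}S   [S → { }]
[{{}{}{}}]{}S => [{{}{}{}}]{}{}   [S → { }]

S => SS => SSS => ASS => [S]SS => [{S}]SS => [{SS}]SS => [{SSS}]SS => [{{}SS}]SS => [{{}{}S}]SS => [{{}{}{}}]SS => [{{}{}{}}]{}S => [{{}{}{}}]{}{}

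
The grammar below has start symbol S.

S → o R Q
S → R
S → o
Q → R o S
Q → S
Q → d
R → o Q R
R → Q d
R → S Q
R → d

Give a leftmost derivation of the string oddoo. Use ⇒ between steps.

S ⇒ R ⇒ SQ ⇒ oQ ⇒ oRoS ⇒ oSQoS ⇒ oRQoS ⇒ odQoS ⇒ oddoS ⇒ oddoo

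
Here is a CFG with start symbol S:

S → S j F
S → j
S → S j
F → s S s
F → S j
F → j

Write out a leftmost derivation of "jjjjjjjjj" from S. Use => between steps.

S => Sj   [S → S j]
Sj => Sjj   [S → S j]
Sjj => SjFjj   [S → S j F]
SjFjj => SjjFjj   [S → S j]
SjjFjj => SjFjjFjj   [S → S j F]
SjFjjFjj => SjjFjjFjj   [S → S j]
SjjFjjFjj => jjjFjjFjj   [S → j]
jjjFjjFjj => jjjjjjFjj   [F → j]
jjjjjjFjj => jjjjjjjjj   [F → j]

S=>Sj=>Sjj=>SjFjj=>SjjFjj=>SjFjjFjj=>SjjFjjFjj=>jjjFjjFjj=>jjjjjjFjj=>jjjjjjjjj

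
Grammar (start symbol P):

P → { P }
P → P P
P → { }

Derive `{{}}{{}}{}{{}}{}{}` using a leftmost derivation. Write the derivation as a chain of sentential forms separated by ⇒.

P ⇒ PP ⇒ PPP ⇒ {P}PP ⇒ {{}}PP ⇒ {{}}{P}P ⇒ {{}}{{}}P ⇒ {{}}{{}}PP ⇒ {{}}{{}}PPP ⇒ {{}}{{}}PPPP ⇒ {{}}{{}}{}PPP ⇒ {{}}{{}}{}{P}PP ⇒ {{}}{{}}{}{{}}PP ⇒ {{}}{{}}{}{{}}{}P ⇒ {{}}{{}}{}{{}}{}{}

P ⇒ PP   [P → P P]
PP ⇒ PPP   [P → P P]
PPP ⇒ {P}PP   [P → { P }]
{P}PP ⇒ {{}}PP   [P → { }]
{{}}PP ⇒ {{}}{P}P   [P → { P }]
{{}}{P}P ⇒ {{}}{{}}P   [P → { }]
{{}}{{}}P ⇒ {{}}{{}}PP   [P → P P]
{{}}{{}}PP ⇒ {{}}{{}}PPP   [P → P P]
{{}}{{}}PPP ⇒ {{}}{{}}PPPP   [P → P P]
{{}}{{}}PPPP ⇒ {{}}{{}}{}PPP   [P → { }]
{{}}{{}}{}PPP ⇒ {{}}{{}}{}{P}PP   [P → { P }]
{{}}{{}}{}{P}PP ⇒ {{}}{{}}{}{{}}PP   [P → { }]
{{}}{{}}{}{{}}PP ⇒ {{}}{{}}{}{{}}{}P   [P → { }]
{{}}{{}}{}{{}}{}P ⇒ {{}}{{}}{}{{}}{}{}   [P → { }]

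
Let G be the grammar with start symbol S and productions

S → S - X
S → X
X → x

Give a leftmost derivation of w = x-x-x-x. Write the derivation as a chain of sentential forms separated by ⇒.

S⇒S-X⇒S-X-X⇒S-X-X-X⇒X-X-X-X⇒x-X-X-X⇒x-x-X-X⇒x-x-x-X⇒x-x-x-x

S ⇒ S-X   [S → S - X]
S-X ⇒ S-X-X   [S → S - X]
S-X-X ⇒ S-X-X-X   [S → S - X]
S-X-X-X ⇒ X-X-X-X   [S → X]
X-X-X-X ⇒ x-X-X-X   [X → x]
x-X-X-X ⇒ x-x-X-X   [X → x]
x-x-X-X ⇒ x-x-x-X   [X → x]
x-x-x-X ⇒ x-x-x-x   [X → x]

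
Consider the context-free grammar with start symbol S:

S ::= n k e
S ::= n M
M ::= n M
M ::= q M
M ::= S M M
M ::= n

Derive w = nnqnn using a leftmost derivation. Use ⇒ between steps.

S ⇒ nM   [S ::= n M]
nM ⇒ nnM   [M ::= n M]
nnM ⇒ nnqM   [M ::= q M]
nnqM ⇒ nnqnM   [M ::= n M]
nnqnM ⇒ nnqnn   [M ::= n]

S ⇒ nM ⇒ nnM ⇒ nnqM ⇒ nnqnM ⇒ nnqnn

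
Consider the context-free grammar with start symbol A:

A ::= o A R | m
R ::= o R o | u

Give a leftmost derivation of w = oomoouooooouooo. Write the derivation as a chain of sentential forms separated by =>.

A => oAR => ooARR => oomRR => oomoRoR => oomooRooR => oomoouooR => oomoouoooRo => oomoouooooRoo => oomoouoooooRooo => oomoouooooouooo

A => oAR   [A ::= o A R]
oAR => ooARR   [A ::= o A R]
ooARR => oomRR   [A ::= m]
oomRR => oomoRoR   [R ::= o R o]
oomoRoR => oomooRooR   [R ::= o R o]
oomooRooR => oomoouooR   [R ::= u]
oomoouooR => oomoouoooRo   [R ::= o R o]
oomoouoooRo => oomoouooooRoo   [R ::= o R o]
oomoouooooRoo => oomoouoooooRooo   [R ::= o R o]
oomoouoooooRooo => oomoouooooouooo   [R ::= u]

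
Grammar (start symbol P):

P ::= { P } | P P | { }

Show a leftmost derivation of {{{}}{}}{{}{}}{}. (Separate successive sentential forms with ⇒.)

P ⇒ PP ⇒ {P}P ⇒ {PP}P ⇒ {{P}P}P ⇒ {{{}}P}P ⇒ {{{}}{}}P ⇒ {{{}}{}}PP ⇒ {{{}}{}}{P}P ⇒ {{{}}{}}{PP}P ⇒ {{{}}{}}{{}P}P ⇒ {{{}}{}}{{}{}}P ⇒ {{{}}{}}{{}{}}{}

P ⇒ PP   [P ::= P P]
PP ⇒ {P}P   [P ::= { P }]
{P}P ⇒ {PP}P   [P ::= P P]
{PP}P ⇒ {{P}P}P   [P ::= { P }]
{{P}P}P ⇒ {{{}}P}P   [P ::= { }]
{{{}}P}P ⇒ {{{}}{}}P   [P ::= { }]
{{{}}{}}P ⇒ {{{}}{}}PP   [P ::= P P]
{{{}}{}}PP ⇒ {{{}}{}}{P}P   [P ::= { P }]
{{{}}{}}{P}P ⇒ {{{}}{}}{PP}P   [P ::= P P]
{{{}}{}}{PP}P ⇒ {{{}}{}}{{}P}P   [P ::= { }]
{{{}}{}}{{}P}P ⇒ {{{}}{}}{{}{}}P   [P ::= { }]
{{{}}{}}{{}{}}P ⇒ {{{}}{}}{{}{}}{}   [P ::= { }]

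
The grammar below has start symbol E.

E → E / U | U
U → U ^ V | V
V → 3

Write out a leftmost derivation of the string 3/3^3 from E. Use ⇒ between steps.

E ⇒ E/U ⇒ U/U ⇒ V/U ⇒ 3/U ⇒ 3/U^V ⇒ 3/V^V ⇒ 3/3^V ⇒ 3/3^3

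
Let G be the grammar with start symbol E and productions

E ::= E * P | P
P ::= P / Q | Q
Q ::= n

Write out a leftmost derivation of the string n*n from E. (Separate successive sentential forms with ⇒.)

E ⇒ E*P   [E ::= E * P]
E*P ⇒ P*P   [E ::= P]
P*P ⇒ Q*P   [P ::= Q]
Q*P ⇒ n*P   [Q ::= n]
n*P ⇒ n*Q   [P ::= Q]
n*Q ⇒ n*n   [Q ::= n]

E ⇒ E*P ⇒ P*P ⇒ Q*P ⇒ n*P ⇒ n*Q ⇒ n*n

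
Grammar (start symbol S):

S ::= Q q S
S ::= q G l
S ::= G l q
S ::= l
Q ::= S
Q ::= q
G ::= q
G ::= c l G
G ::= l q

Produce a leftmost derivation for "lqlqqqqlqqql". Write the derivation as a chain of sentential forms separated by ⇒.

S ⇒ QqS ⇒ SqS ⇒ GlqqS ⇒ lqlqqS ⇒ lqlqqQqS ⇒ lqlqqSqS ⇒ lqlqqqGlqS ⇒ lqlqqqqlqS ⇒ lqlqqqqlqqGl ⇒ lqlqqqqlqqql

S ⇒ QqS   [S ::= Q q S]
QqS ⇒ SqS   [Q ::= S]
SqS ⇒ GlqqS   [S ::= G l q]
GlqqS ⇒ lqlqqS   [G ::= l q]
lqlqqS ⇒ lqlqqQqS   [S ::= Q q S]
lqlqqQqS ⇒ lqlqqSqS   [Q ::= S]
lqlqqSqS ⇒ lqlqqqGlqS   [S ::= q G l]
lqlqqqGlqS ⇒ lqlqqqqlqS   [G ::= q]
lqlqqqqlqS ⇒ lqlqqqqlqqGl   [S ::= q G l]
lqlqqqqlqqGl ⇒ lqlqqqqlqqql   [G ::= q]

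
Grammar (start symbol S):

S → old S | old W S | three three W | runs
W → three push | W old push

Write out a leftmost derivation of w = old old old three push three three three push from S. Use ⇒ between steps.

S ⇒ old S ⇒ old old S ⇒ old old old W S ⇒ old old old three push S ⇒ old old old three push three three W ⇒ old old old three push three three three push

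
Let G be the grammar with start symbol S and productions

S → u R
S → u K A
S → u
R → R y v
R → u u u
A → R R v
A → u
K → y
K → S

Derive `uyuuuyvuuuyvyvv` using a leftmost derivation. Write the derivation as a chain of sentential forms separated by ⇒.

S ⇒ uKA   [S → u K A]
uKA ⇒ uyA   [K → y]
uyA ⇒ uyRRv   [A → R R v]
uyRRv ⇒ uyRyvRv   [R → R y v]
uyRyvRv ⇒ uyuuuyvRv   [R → u u u]
uyuuuyvRv ⇒ uyuuuyvRyvv   [R → R y v]
uyuuuyvRyvv ⇒ uyuuuyvRyvyvv   [R → R y v]
uyuuuyvRyvyvv ⇒ uyuuuyvuuuyvyvv   [R → u u u]

S⇒uKA⇒uyA⇒uyRRv⇒uyRyvRv⇒uyuuuyvRv⇒uyuuuyvRyvv⇒uyuuuyvRyvyvv⇒uyuuuyvuuuyvyvv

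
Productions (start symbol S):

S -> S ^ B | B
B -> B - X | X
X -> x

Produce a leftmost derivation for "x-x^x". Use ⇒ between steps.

S ⇒ S^B ⇒ B^B ⇒ B-X^B ⇒ X-X^B ⇒ x-X^B ⇒ x-x^B ⇒ x-x^X ⇒ x-x^x

S ⇒ S^B   [S -> S ^ B]
S^B ⇒ B^B   [S -> B]
B^B ⇒ B-X^B   [B -> B - X]
B-X^B ⇒ X-X^B   [B -> X]
X-X^B ⇒ x-X^B   [X -> x]
x-X^B ⇒ x-x^B   [X -> x]
x-x^B ⇒ x-x^X   [B -> X]
x-x^X ⇒ x-x^x   [X -> x]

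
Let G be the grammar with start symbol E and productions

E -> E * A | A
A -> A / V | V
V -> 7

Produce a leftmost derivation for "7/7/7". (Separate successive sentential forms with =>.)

E => A => A/V => A/V/V => V/V/V => 7/V/V => 7/7/V => 7/7/7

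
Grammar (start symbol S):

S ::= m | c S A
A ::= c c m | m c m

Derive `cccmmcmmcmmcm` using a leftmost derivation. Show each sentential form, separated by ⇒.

S ⇒ cSA ⇒ ccSAA ⇒ cccSAAA ⇒ cccmAAA ⇒ cccmmcmAA ⇒ cccmmcmmcmA ⇒ cccmmcmmcmmcm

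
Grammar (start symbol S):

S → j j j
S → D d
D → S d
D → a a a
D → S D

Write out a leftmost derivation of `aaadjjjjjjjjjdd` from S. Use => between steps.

S=>Dd=>SDd=>DdDd=>aaadDd=>aaadSDd=>aaadjjjDd=>aaadjjjSDd=>aaadjjjjjjDd=>aaadjjjjjjSdd=>aaadjjjjjjjjjdd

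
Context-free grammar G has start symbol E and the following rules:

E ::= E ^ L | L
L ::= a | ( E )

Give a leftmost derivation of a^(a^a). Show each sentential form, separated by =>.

E => E^L   [E ::= E ^ L]
E^L => L^L   [E ::= L]
L^L => a^L   [L ::= a]
a^L => a^(E)   [L ::= ( E )]
a^(E) => a^(E^L)   [E ::= E ^ L]
a^(E^L) => a^(L^L)   [E ::= L]
a^(L^L) => a^(a^L)   [L ::= a]
a^(a^L) => a^(a^a)   [L ::= a]

E => E^L => L^L => a^L => a^(E) => a^(E^L) => a^(L^L) => a^(a^L) => a^(a^a)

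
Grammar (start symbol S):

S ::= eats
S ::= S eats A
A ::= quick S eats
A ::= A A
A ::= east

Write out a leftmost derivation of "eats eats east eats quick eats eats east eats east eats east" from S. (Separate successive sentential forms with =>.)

S => S eats A => S eats A eats A => eats eats A eats A => eats eats east eats A => eats eats east eats A A => eats eats east eats quick S eats A => eats eats east eats quick S eats A eats A => eats eats east eats quick S eats A eats A eats A => eats eats east eats quick eats eats A eats A eats A => eats eats east eats quick eats eats east eats A eats A => eats eats east eats quick eats eats east eats east eats A => eats eats east eats quick eats eats east eats east eats east

S => S eats A   [S ::= S eats A]
S eats A => S eats A eats A   [S ::= S eats A]
S eats A eats A => eats eats A eats A   [S ::= eats]
eats eats A eats A => eats eats east eats A   [A ::= east]
eats eats east eats A => eats eats east eats A A   [A ::= A A]
eats eats east eats A A => eats eats east eats quick S eats A   [A ::= quick S eats]
eats eats east eats quick S eats A => eats eats east eats quick S eats A eats A   [S ::= S eats A]
eats eats east eats quick S eats A eats A => eats eats east eats quick S eats A eats A eats A   [S ::= S eats A]
eats eats east eats quick S eats A eats A eats A => eats eats east eats quick eats eats A eats A eats A   [S ::= eats]
eats eats east eats quick eats eats A eats A eats A => eats eats east eats quick eats eats east eats A eats A   [A ::= east]
eats eats east eats quick eats eats east eats A eats A => eats eats east eats quick eats eats east eats east eats A   [A ::= east]
eats eats east eats quick eats eats east eats east eats A => eats eats east eats quick eats eats east eats east eats east   [A ::= east]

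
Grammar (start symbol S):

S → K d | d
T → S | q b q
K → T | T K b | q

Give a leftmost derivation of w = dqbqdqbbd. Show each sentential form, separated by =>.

S => Kd => TKbd => SKbd => dKbd => dTKbbd => dSKbbd => dKdKbbd => dTdKbbd => dqbqdKbbd => dqbqdqbbd

S => Kd   [S → K d]
Kd => TKbd   [K → T K b]
TKbd => SKbd   [T → S]
SKbd => dKbd   [S → d]
dKbd => dTKbbd   [K → T K b]
dTKbbd => dSKbbd   [T → S]
dSKbbd => dKdKbbd   [S → K d]
dKdKbbd => dTdKbbd   [K → T]
dTdKbbd => dqbqdKbbd   [T → q b q]
dqbqdKbbd => dqbqdqbbd   [K → q]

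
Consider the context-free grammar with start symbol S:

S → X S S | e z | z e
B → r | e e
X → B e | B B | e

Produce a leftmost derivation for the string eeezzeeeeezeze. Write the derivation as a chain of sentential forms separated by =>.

S => XSS => eSS => eXSSS => eeSSS => eeezSS => eeezzeS => eeezzeXSS => eeezzeBBSS => eeezzeeeBSS => eeezzeeeeeSS => eeezzeeeeezeS => eeezzeeeeezeze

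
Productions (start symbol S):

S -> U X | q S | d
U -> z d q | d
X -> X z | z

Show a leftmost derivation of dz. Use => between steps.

S => UX => dX => dz

S => UX   [S -> U X]
UX => dX   [U -> d]
dX => dz   [X -> z]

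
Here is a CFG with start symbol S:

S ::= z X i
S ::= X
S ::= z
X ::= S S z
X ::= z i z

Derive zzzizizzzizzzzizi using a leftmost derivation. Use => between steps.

S => zXi => zSSzi => zzXiSzi => zzziziSzi => zzzizizXizi => zzzizizSSzizi => zzzizizXSzizi => zzzizizSSzSzizi => zzzizizzSzSzizi => zzzizizzXzSzizi => zzzizizzzizzSzizi => zzzizizzzizzzzizi

S => zXi   [S ::= z X i]
zXi => zSSzi   [X ::= S S z]
zSSzi => zzXiSzi   [S ::= z X i]
zzXiSzi => zzziziSzi   [X ::= z i z]
zzziziSzi => zzzizizXizi   [S ::= z X i]
zzzizizXizi => zzzizizSSzizi   [X ::= S S z]
zzzizizSSzizi => zzzizizXSzizi   [S ::= X]
zzzizizXSzizi => zzzizizSSzSzizi   [X ::= S S z]
zzzizizSSzSzizi => zzzizizzSzSzizi   [S ::= z]
zzzizizzSzSzizi => zzzizizzXzSzizi   [S ::= X]
zzzizizzXzSzizi => zzzizizzzizzSzizi   [X ::= z i z]
zzzizizzzizzSzizi => zzzizizzzizzzzizi   [S ::= z]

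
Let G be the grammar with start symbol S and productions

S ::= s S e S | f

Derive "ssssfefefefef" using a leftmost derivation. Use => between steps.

S => sSeS => ssSeSeS => sssSeSeSeS => ssssSeSeSeSeS => ssssfeSeSeSeS => ssssfefeSeSeS => ssssfefefeSeS => ssssfefefefeS => ssssfefefefef

S => sSeS   [S ::= s S e S]
sSeS => ssSeSeS   [S ::= s S e S]
ssSeSeS => sssSeSeSeS   [S ::= s S e S]
sssSeSeSeS => ssssSeSeSeSeS   [S ::= s S e S]
ssssSeSeSeSeS => ssssfeSeSeSeS   [S ::= f]
ssssfeSeSeSeS => ssssfefeSeSeS   [S ::= f]
ssssfefeSeSeS => ssssfefefeSeS   [S ::= f]
ssssfefefeSeS => ssssfefefefeS   [S ::= f]
ssssfefefefeS => ssssfefefefef   [S ::= f]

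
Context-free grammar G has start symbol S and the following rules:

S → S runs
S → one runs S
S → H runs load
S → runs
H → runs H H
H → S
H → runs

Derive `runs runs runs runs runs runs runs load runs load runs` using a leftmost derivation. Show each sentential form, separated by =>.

S => S runs => H runs load runs => S runs load runs => H runs load runs load runs => runs H H runs load runs load runs => runs S H runs load runs load runs => runs S runs H runs load runs load runs => runs runs runs H runs load runs load runs => runs runs runs runs H H runs load runs load runs => runs runs runs runs runs H runs load runs load runs => runs runs runs runs runs S runs load runs load runs => runs runs runs runs runs runs runs load runs load runs

S => S runs   [S → S runs]
S runs => H runs load runs   [S → H runs load]
H runs load runs => S runs load runs   [H → S]
S runs load runs => H runs load runs load runs   [S → H runs load]
H runs load runs load runs => runs H H runs load runs load runs   [H → runs H H]
runs H H runs load runs load runs => runs S H runs load runs load runs   [H → S]
runs S H runs load runs load runs => runs S runs H runs load runs load runs   [S → S runs]
runs S runs H runs load runs load runs => runs runs runs H runs load runs load runs   [S → runs]
runs runs runs H runs load runs load runs => runs runs runs runs H H runs load runs load runs   [H → runs H H]
runs runs runs runs H H runs load runs load runs => runs runs runs runs runs H runs load runs load runs   [H → runs]
runs runs runs runs runs H runs load runs load runs => runs runs runs runs runs S runs load runs load runs   [H → S]
runs runs runs runs runs S runs load runs load runs => runs runs runs runs runs runs runs load runs load runs   [S → runs]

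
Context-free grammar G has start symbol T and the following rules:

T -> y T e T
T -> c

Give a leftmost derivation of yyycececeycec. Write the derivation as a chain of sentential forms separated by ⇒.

T ⇒ yTeT   [T -> y T e T]
yTeT ⇒ yyTeTeT   [T -> y T e T]
yyTeTeT ⇒ yyyTeTeTeT   [T -> y T e T]
yyyTeTeTeT ⇒ yyyceTeTeT   [T -> c]
yyyceTeTeT ⇒ yyyceceTeT   [T -> c]
yyyceceTeT ⇒ yyycececeT   [T -> c]
yyycececeT ⇒ yyycececeyTeT   [T -> y T e T]
yyycececeyTeT ⇒ yyycececeyceT   [T -> c]
yyycececeyceT ⇒ yyycececeycec   [T -> c]

T ⇒ yTeT ⇒ yyTeTeT ⇒ yyyTeTeTeT ⇒ yyyceTeTeT ⇒ yyyceceTeT ⇒ yyycececeT ⇒ yyycececeyTeT ⇒ yyycececeyceT ⇒ yyycececeycec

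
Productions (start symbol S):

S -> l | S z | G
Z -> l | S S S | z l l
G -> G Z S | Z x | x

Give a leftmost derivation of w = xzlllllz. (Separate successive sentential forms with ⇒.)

S ⇒ Sz ⇒ Gz ⇒ GZSz ⇒ GZSZSz ⇒ xZSZSz ⇒ xzllSZSz ⇒ xzlllZSz ⇒ xzllllSz ⇒ xzlllllz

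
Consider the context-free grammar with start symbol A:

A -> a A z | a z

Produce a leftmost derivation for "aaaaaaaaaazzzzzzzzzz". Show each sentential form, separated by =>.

A=>aAz=>aaAzz=>aaaAzzz=>aaaaAzzzz=>aaaaaAzzzzz=>aaaaaaAzzzzzz=>aaaaaaaAzzzzzzz=>aaaaaaaaAzzzzzzzz=>aaaaaaaaaAzzzzzzzzz=>aaaaaaaaaazzzzzzzzzz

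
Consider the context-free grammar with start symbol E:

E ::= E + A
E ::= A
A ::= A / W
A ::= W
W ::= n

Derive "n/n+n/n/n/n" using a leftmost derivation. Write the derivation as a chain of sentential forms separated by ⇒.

E⇒E+A⇒A+A⇒A/W+A⇒W/W+A⇒n/W+A⇒n/n+A⇒n/n+A/W⇒n/n+A/W/W⇒n/n+A/W/W/W⇒n/n+W/W/W/W⇒n/n+n/W/W/W⇒n/n+n/n/W/W⇒n/n+n/n/n/W⇒n/n+n/n/n/n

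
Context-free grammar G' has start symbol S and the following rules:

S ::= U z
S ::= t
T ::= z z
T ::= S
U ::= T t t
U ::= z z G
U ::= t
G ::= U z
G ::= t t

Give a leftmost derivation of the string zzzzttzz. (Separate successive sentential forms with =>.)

S => Uz => zzGz => zzUzz => zzTttzz => zzzzttzz

S => Uz   [S ::= U z]
Uz => zzGz   [U ::= z z G]
zzGz => zzUzz   [G ::= U z]
zzUzz => zzTttzz   [U ::= T t t]
zzTttzz => zzzzttzz   [T ::= z z]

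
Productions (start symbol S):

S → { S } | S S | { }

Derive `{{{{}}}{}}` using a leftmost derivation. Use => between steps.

S => {S}   [S → { S }]
{S} => {SS}   [S → S S]
{SS} => {{S}S}   [S → { S }]
{{S}S} => {{{S}}S}   [S → { S }]
{{{S}}S} => {{{{}}}S}   [S → { }]
{{{{}}}S} => {{{{}}}{}}   [S → { }]

S => {S} => {SS} => {{S}S} => {{{S}}S} => {{{{}}}S} => {{{{}}}{}}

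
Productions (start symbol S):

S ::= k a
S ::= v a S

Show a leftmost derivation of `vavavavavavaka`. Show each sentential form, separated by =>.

S => vaS => vavaS => vavavaS => vavavavaS => vavavavavaS => vavavavavavaS => vavavavavavaka

S => vaS   [S ::= v a S]
vaS => vavaS   [S ::= v a S]
vavaS => vavavaS   [S ::= v a S]
vavavaS => vavavavaS   [S ::= v a S]
vavavavaS => vavavavavaS   [S ::= v a S]
vavavavavaS => vavavavavavaS   [S ::= v a S]
vavavavavavaS => vavavavavavaka   [S ::= k a]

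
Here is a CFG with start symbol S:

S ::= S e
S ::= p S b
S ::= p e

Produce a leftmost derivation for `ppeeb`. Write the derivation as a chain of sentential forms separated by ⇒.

S ⇒ pSb ⇒ pSeb ⇒ ppeeb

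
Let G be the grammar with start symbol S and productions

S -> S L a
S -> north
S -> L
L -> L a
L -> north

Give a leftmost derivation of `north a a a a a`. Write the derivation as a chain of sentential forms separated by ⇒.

S ⇒ L   [S -> L]
L ⇒ L a   [L -> L a]
L a ⇒ L a a   [L -> L a]
L a a ⇒ L a a a   [L -> L a]
L a a a ⇒ L a a a a   [L -> L a]
L a a a a ⇒ L a a a a a   [L -> L a]
L a a a a a ⇒ north a a a a a   [L -> north]

S ⇒ L ⇒ L a ⇒ L a a ⇒ L a a a ⇒ L a a a a ⇒ L a a a a a ⇒ north a a a a a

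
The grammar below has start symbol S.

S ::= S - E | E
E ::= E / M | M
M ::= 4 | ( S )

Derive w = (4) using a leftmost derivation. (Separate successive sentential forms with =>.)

S => E   [S ::= E]
E => M   [E ::= M]
M => (S)   [M ::= ( S )]
(S) => (E)   [S ::= E]
(E) => (M)   [E ::= M]
(M) => (4)   [M ::= 4]

S=>E=>M=>(S)=>(E)=>(M)=>(4)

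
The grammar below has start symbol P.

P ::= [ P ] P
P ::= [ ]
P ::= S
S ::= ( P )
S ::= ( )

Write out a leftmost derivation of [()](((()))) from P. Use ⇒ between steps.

P⇒[P]P⇒[S]P⇒[()]P⇒[()]S⇒[()](P)⇒[()](S)⇒[()]((P))⇒[()]((S))⇒[()](((P)))⇒[()](((S)))⇒[()](((())))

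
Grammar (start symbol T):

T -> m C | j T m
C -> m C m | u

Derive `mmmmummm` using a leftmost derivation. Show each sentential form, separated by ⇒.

T ⇒ mC ⇒ mmCm ⇒ mmmCmm ⇒ mmmmCmmm ⇒ mmmmummm

T ⇒ mC   [T -> m C]
mC ⇒ mmCm   [C -> m C m]
mmCm ⇒ mmmCmm   [C -> m C m]
mmmCmm ⇒ mmmmCmmm   [C -> m C m]
mmmmCmmm ⇒ mmmmummm   [C -> u]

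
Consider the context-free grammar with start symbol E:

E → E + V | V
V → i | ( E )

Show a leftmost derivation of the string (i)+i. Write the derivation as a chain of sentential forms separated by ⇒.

E ⇒ E+V   [E → E + V]
E+V ⇒ V+V   [E → V]
V+V ⇒ (E)+V   [V → ( E )]
(E)+V ⇒ (V)+V   [E → V]
(V)+V ⇒ (i)+V   [V → i]
(i)+V ⇒ (i)+i   [V → i]

E ⇒ E+V ⇒ V+V ⇒ (E)+V ⇒ (V)+V ⇒ (i)+V ⇒ (i)+i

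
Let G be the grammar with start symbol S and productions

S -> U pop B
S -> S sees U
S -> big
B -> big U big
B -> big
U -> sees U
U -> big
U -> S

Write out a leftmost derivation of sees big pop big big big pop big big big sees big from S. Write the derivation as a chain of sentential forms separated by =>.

S => S sees U => U pop B sees U => sees U pop B sees U => sees S pop B sees U => sees U pop B pop B sees U => sees big pop B pop B sees U => sees big pop big U big pop B sees U => sees big pop big big big pop B sees U => sees big pop big big big pop big U big sees U => sees big pop big big big pop big big big sees U => sees big pop big big big pop big big big sees S => sees big pop big big big pop big big big sees big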